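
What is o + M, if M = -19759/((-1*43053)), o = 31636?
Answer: 1362044467/43053 ≈ 31636.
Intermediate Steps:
M = 19759/43053 (M = -19759/(-43053) = -19759*(-1/43053) = 19759/43053 ≈ 0.45895)
o + M = 31636 + 19759/43053 = 1362044467/43053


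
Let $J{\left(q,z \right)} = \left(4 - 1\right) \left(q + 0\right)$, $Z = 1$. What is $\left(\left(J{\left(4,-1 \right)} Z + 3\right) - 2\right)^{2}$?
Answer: $169$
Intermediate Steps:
$J{\left(q,z \right)} = 3 q$
$\left(\left(J{\left(4,-1 \right)} Z + 3\right) - 2\right)^{2} = \left(\left(3 \cdot 4 \cdot 1 + 3\right) - 2\right)^{2} = \left(\left(12 \cdot 1 + 3\right) - 2\right)^{2} = \left(\left(12 + 3\right) - 2\right)^{2} = \left(15 - 2\right)^{2} = 13^{2} = 169$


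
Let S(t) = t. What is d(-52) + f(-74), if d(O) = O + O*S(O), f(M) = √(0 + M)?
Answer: 2652 + I*√74 ≈ 2652.0 + 8.6023*I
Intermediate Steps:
f(M) = √M
d(O) = O + O² (d(O) = O + O*O = O + O²)
d(-52) + f(-74) = -52*(1 - 52) + √(-74) = -52*(-51) + I*√74 = 2652 + I*√74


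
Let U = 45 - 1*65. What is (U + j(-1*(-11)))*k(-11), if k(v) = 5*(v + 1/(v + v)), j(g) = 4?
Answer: 9720/11 ≈ 883.64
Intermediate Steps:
k(v) = 5*v + 5/(2*v) (k(v) = 5*(v + 1/(2*v)) = 5*v + 5/(2*v))
U = -20 (U = 45 - 65 = -20)
(U + j(-1*(-11)))*k(-11) = (-20 + 4)*(5*(-11) + (5/2)/(-11)) = -16*(-55 + (5/2)*(-1/11)) = -16*(-55 - 5/22) = -16*(-1215/22) = 9720/11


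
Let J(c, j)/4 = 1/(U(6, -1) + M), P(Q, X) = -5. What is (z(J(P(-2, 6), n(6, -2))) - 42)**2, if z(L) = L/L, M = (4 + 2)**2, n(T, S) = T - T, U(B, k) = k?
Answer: 1681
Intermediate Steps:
n(T, S) = 0
M = 36 (M = 6**2 = 36)
J(c, j) = 4/35 (J(c, j) = 4/(-1 + 36) = 4/35)
z(L) = 1
(z(J(P(-2, 6), n(6, -2))) - 42)**2 = (1 - 42)**2 = (-41)**2 = 1681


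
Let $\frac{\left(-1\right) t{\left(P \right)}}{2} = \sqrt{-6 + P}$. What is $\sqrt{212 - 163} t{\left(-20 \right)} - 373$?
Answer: $-373 - 14 i \sqrt{26} \approx -373.0 - 71.386 i$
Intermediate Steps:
$t{\left(P \right)} = - 2 \sqrt{-6 + P}$
$\sqrt{212 - 163} t{\left(-20 \right)} - 373 = \sqrt{212 - 163} \left(- 2 \sqrt{-6 - 20}\right) - 373 = \sqrt{49} \left(- 2 \sqrt{-26}\right) - 373 = 7 \left(- 2 i \sqrt{26}\right) - 373 = - 14 i \sqrt{26} - 373 = -373 - 14 i \sqrt{26}$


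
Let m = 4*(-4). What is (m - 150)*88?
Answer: -14608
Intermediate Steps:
m = -16
(m - 150)*88 = (-16 - 150)*88 = -166*88 = -14608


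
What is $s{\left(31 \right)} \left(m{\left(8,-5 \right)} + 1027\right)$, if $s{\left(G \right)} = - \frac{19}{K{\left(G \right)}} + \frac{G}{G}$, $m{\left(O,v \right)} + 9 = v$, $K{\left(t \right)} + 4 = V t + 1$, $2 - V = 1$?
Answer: $\frac{9117}{28} \approx 325.61$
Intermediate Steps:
$V = 1$ ($V = 2 - 1 = 1$)
$K{\left(t \right)} = -3 + t$ ($K{\left(t \right)} = -4 + \left(1 t + 1\right) = -4 + \left(t + 1\right) = -4 + \left(1 + t\right) = -3 + t$)
$m{\left(O,v \right)} = -9 + v$
$s{\left(G \right)} = 1 - \frac{19}{-3 + G}$ ($s{\left(G \right)} = - \frac{19}{-3 + G} + \frac{G}{G} = - \frac{19}{-3 + G} + 1 = 1 - \frac{19}{-3 + G}$)
$s{\left(31 \right)} \left(m{\left(8,-5 \right)} + 1027\right) = \frac{-22 + 31}{-3 + 31} \left(\left(-9 - 5\right) + 1027\right) = \frac{1}{28} \cdot 9 \left(-14 + 1027\right) = \frac{1}{28} \cdot 9 \cdot 1013 = \frac{9}{28} \cdot 1013 = \frac{9117}{28}$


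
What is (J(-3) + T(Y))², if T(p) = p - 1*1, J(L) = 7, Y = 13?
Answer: 361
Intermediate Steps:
T(p) = -1 + p (T(p) = p - 1 = -1 + p)
(J(-3) + T(Y))² = (7 + (-1 + 13))² = (7 + 12)² = 19² = 361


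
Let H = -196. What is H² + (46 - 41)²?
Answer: 38441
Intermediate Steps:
H² + (46 - 41)² = (-196)² + (46 - 41)² = 38416 + 5² = 38416 + 25 = 38441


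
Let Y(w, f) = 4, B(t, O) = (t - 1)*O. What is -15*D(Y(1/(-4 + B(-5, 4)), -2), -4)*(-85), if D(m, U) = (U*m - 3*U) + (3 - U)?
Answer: 3825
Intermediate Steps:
B(t, O) = O*(-1 + t) (B(t, O) = (-1 + t)*O = O*(-1 + t))
D(m, U) = 3 - 4*U + U*m (D(m, U) = (-3*U + U*m) + (3 - U) = 3 - 4*U + U*m)
-15*D(Y(1/(-4 + B(-5, 4)), -2), -4)*(-85) = -15*(3 - 4*(-4) - 4*4)*(-85) = -15*(3 + 16 - 16)*(-85) = -15*3*(-85) = -45*(-85) = 3825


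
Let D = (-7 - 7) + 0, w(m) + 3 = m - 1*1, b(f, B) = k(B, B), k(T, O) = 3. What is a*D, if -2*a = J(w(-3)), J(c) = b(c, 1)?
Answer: 21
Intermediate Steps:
b(f, B) = 3
w(m) = -4 + m (w(m) = -3 + (m - 1*1) = -3 + (m - 1) = -3 + (-1 + m) = -4 + m)
J(c) = 3
a = -3/2 (a = -½*3 = -3/2 ≈ -1.5000)
D = -14 (D = -14 + 0 = -14)
a*D = -3/2*(-14) = 21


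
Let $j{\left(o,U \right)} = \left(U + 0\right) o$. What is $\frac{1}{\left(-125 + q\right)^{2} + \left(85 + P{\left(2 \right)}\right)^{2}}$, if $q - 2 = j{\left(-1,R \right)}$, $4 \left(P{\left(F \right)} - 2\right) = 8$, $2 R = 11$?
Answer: $\frac{4}{97733} \approx 4.0928 \cdot 10^{-5}$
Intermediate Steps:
$R = \frac{11}{2}$ ($R = \frac{1}{2} \cdot 11 = \frac{11}{2} \approx 5.5$)
$P{\left(F \right)} = 4$ ($P{\left(F \right)} = 2 + \frac{1}{4} \cdot 8 = 2 + 2 = 4$)
$j{\left(o,U \right)} = U o$
$q = - \frac{7}{2}$ ($q = 2 + \frac{11}{2} \left(-1\right) = 2 - \frac{11}{2} = - \frac{7}{2} \approx -3.5$)
$\frac{1}{\left(-125 + q\right)^{2} + \left(85 + P{\left(2 \right)}\right)^{2}} = \frac{1}{\left(-125 - \frac{7}{2}\right)^{2} + \left(85 + 4\right)^{2}} = \frac{1}{\left(- \frac{257}{2}\right)^{2} + 89^{2}} = \frac{1}{\frac{66049}{4} + 7921} = \frac{1}{\frac{97733}{4}} = \frac{4}{97733}$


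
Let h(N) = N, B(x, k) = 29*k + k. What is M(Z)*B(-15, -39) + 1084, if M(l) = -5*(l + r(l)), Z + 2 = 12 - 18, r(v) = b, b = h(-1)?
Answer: -51566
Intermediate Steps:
B(x, k) = 30*k
b = -1
r(v) = -1
Z = -8 (Z = -2 + (12 - 18) = -2 - 6 = -8)
M(l) = 5 - 5*l (M(l) = -5*(l - 1) = -5*(-1 + l) = 5 - 5*l)
M(Z)*B(-15, -39) + 1084 = (5 - 5*(-8))*(30*(-39)) + 1084 = (5 + 40)*(-1170) + 1084 = 45*(-1170) + 1084 = -52650 + 1084 = -51566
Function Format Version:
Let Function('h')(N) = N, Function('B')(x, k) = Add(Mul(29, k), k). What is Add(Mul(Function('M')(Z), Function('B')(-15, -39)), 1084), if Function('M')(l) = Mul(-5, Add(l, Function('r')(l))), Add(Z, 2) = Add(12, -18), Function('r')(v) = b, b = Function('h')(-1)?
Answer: -51566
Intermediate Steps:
Function('B')(x, k) = Mul(30, k)
b = -1
Function('r')(v) = -1
Z = -8 (Z = Add(-2, Add(12, -18)) = Add(-2, -6) = -8)
Function('M')(l) = Add(5, Mul(-5, l)) (Function('M')(l) = Mul(-5, Add(l, -1)) = Mul(-5, Add(-1, l)) = Add(5, Mul(-5, l)))
Add(Mul(Function('M')(Z), Function('B')(-15, -39)), 1084) = Add(Mul(Add(5, Mul(-5, -8)), Mul(30, -39)), 1084) = Add(Mul(Add(5, 40), -1170), 1084) = Add(Mul(45, -1170), 1084) = Add(-52650, 1084) = -51566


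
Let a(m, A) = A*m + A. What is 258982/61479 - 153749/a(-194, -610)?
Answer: 21037616089/7237922670 ≈ 2.9066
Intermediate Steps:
a(m, A) = A + A*m
258982/61479 - 153749/a(-194, -610) = 258982/61479 - 153749*(-1/(610*(1 - 194))) = 258982*(1/61479) - 153749/((-610*(-193))) = 258982/61479 - 153749/117730 = 21037616089/7237922670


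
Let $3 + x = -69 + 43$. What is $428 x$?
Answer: $-12412$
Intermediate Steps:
$x = -29$ ($x = -3 + \left(-69 + 43\right) = -3 - 26 = -29$)
$428 x = 428 \left(-29\right) = -12412$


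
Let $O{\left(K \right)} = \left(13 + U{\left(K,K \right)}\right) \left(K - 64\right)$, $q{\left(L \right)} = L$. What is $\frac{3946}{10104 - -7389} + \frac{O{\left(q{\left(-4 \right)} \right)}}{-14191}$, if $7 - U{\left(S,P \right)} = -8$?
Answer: $\frac{89304358}{248243163} \approx 0.35975$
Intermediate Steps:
$U{\left(S,P \right)} = 15$ ($U{\left(S,P \right)} = 7 - -8 = 7 + 8 = 15$)
$O{\left(K \right)} = -1792 + 28 K$ ($O{\left(K \right)} = \left(13 + 15\right) \left(K - 64\right) = 28 \left(-64 + K\right) = -1792 + 28 K$)
$\frac{3946}{10104 - -7389} + \frac{O{\left(q{\left(-4 \right)} \right)}}{-14191} = \frac{3946}{10104 - -7389} + \frac{-1792 + 28 \left(-4\right)}{-14191} = \frac{3946}{10104 + 7389} + \left(-1792 - 112\right) \left(- \frac{1}{14191}\right) = \frac{3946}{17493} - - \frac{1904}{14191} = 3946 \cdot \frac{1}{17493} + \frac{1904}{14191} = \frac{3946}{17493} + \frac{1904}{14191} = \frac{89304358}{248243163}$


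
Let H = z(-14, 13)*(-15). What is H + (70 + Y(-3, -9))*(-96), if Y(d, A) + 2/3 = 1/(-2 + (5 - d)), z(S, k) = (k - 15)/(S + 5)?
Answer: -20026/3 ≈ -6675.3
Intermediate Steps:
z(S, k) = (-15 + k)/(5 + S)
H = -10/3 (H = ((-15 + 13)/(5 - 14))*(-15) = (-2/(-9))*(-15) = -⅑*(-2)*(-15) = (2/9)*(-15) = -10/3 ≈ -3.3333)
Y(d, A) = -⅔ + 1/(3 - d) (Y(d, A) = -⅔ + 1/(-2 + (5 - d)) = -⅔ + 1/(3 - d))
H + (70 + Y(-3, -9))*(-96) = -10/3 + (70 + (3 - 2*(-3))/(3*(-3 - 3)))*(-96) = -10/3 + (70 + (⅓)*(3 + 6)/(-6))*(-96) = -10/3 + (70 + (⅓)*(-⅙)*9)*(-96) = -10/3 + (70 - ½)*(-96) = -10/3 + (139/2)*(-96) = -10/3 - 6672 = -20026/3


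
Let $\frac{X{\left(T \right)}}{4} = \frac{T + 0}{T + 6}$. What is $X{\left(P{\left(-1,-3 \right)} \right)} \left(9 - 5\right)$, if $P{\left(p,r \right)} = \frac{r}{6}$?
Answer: $- \frac{16}{11} \approx -1.4545$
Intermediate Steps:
$P{\left(p,r \right)} = \frac{r}{6}$ ($P{\left(p,r \right)} = r \frac{1}{6} = \frac{r}{6}$)
$X{\left(T \right)} = \frac{4 T}{6 + T}$ ($X{\left(T \right)} = 4 \frac{T + 0}{T + 6} = 4 \frac{T}{6 + T} = \frac{4 T}{6 + T}$)
$X{\left(P{\left(-1,-3 \right)} \right)} \left(9 - 5\right) = \frac{4 \cdot \frac{1}{6} \left(-3\right)}{6 + \frac{1}{6} \left(-3\right)} \left(9 - 5\right) = 4 \left(- \frac{1}{2}\right) \frac{1}{6 - \frac{1}{2}} \cdot 4 = 4 \left(- \frac{1}{2}\right) \frac{1}{\frac{11}{2}} \cdot 4 = 4 \left(- \frac{1}{2}\right) \frac{2}{11} \cdot 4 = \left(- \frac{4}{11}\right) 4 = - \frac{16}{11}$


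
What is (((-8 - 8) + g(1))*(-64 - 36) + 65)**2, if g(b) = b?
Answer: 2449225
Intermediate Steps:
(((-8 - 8) + g(1))*(-64 - 36) + 65)**2 = (((-8 - 8) + 1)*(-64 - 36) + 65)**2 = ((-16 + 1)*(-100) + 65)**2 = (-15*(-100) + 65)**2 = (1500 + 65)**2 = 1565**2 = 2449225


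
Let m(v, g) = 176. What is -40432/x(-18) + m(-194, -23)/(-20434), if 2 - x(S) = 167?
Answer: 413079224/1685805 ≈ 245.03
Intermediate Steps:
x(S) = -165 (x(S) = 2 - 1*167 = 2 - 167 = -165)
-40432/x(-18) + m(-194, -23)/(-20434) = -40432/(-165) + 176/(-20434) = -40432*(-1/165) + 176*(-1/20434) = 40432/165 - 88/10217 = 413079224/1685805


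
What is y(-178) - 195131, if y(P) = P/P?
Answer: -195130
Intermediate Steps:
y(P) = 1
y(-178) - 195131 = 1 - 195131 = -195130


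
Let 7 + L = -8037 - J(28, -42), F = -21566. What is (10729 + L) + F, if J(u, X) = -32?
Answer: -18849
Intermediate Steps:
L = -8012 (L = -7 + (-8037 - 1*(-32)) = -7 + (-8037 + 32) = -7 - 8005 = -8012)
(10729 + L) + F = (10729 - 8012) - 21566 = 2717 - 21566 = -18849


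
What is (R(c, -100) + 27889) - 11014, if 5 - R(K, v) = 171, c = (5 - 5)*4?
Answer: 16709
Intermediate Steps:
c = 0 (c = 0*4 = 0)
R(K, v) = -166 (R(K, v) = 5 - 1*171 = 5 - 171 = -166)
(R(c, -100) + 27889) - 11014 = (-166 + 27889) - 11014 = 27723 - 11014 = 16709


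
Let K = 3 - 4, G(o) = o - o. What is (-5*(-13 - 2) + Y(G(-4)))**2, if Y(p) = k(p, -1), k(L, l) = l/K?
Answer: 5776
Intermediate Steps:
G(o) = 0
K = -1
k(L, l) = -l (k(L, l) = l/(-1) = l*(-1) = -l)
Y(p) = 1 (Y(p) = -1*(-1) = 1)
(-5*(-13 - 2) + Y(G(-4)))**2 = (-5*(-13 - 2) + 1)**2 = (-5*(-15) + 1)**2 = (75 + 1)**2 = 76**2 = 5776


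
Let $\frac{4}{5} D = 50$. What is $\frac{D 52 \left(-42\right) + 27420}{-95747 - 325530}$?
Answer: $\frac{109080}{421277} \approx 0.25893$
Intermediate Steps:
$D = \frac{125}{2}$ ($D = \frac{5}{4} \cdot 50 = \frac{125}{2} \approx 62.5$)
$\frac{D 52 \left(-42\right) + 27420}{-95747 - 325530} = \frac{\frac{125}{2} \cdot 52 \left(-42\right) + 27420}{-95747 - 325530} = \frac{3250 \left(-42\right) + 27420}{-421277} = \left(-136500 + 27420\right) \left(- \frac{1}{421277}\right) = \left(-109080\right) \left(- \frac{1}{421277}\right) = \frac{109080}{421277}$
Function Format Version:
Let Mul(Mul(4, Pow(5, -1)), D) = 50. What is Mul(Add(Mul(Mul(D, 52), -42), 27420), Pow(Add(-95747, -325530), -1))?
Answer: Rational(109080, 421277) ≈ 0.25893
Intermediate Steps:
D = Rational(125, 2) (D = Mul(Rational(5, 4), 50) = Rational(125, 2) ≈ 62.500)
Mul(Add(Mul(Mul(D, 52), -42), 27420), Pow(Add(-95747, -325530), -1)) = Mul(Add(Mul(Mul(Rational(125, 2), 52), -42), 27420), Pow(Add(-95747, -325530), -1)) = Mul(Add(Mul(3250, -42), 27420), Pow(-421277, -1)) = Mul(Add(-136500, 27420), Rational(-1, 421277)) = Mul(-109080, Rational(-1, 421277)) = Rational(109080, 421277)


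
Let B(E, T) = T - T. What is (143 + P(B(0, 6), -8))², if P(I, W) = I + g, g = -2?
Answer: 19881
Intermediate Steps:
B(E, T) = 0
P(I, W) = -2 + I (P(I, W) = I - 2 = -2 + I)
(143 + P(B(0, 6), -8))² = (143 + (-2 + 0))² = (143 - 2)² = 141² = 19881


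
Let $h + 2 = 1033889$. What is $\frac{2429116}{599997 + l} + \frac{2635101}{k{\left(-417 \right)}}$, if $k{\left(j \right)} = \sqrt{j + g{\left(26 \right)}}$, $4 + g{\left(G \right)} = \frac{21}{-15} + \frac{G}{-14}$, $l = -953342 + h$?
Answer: $\frac{1214558}{340271} - \frac{2635101 i \sqrt{519715}}{14849} \approx 3.5694 - 1.2793 \cdot 10^{5} i$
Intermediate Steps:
$h = 1033887$ ($h = -2 + 1033889 = 1033887$)
$l = 80545$ ($l = -953342 + 1033887 = 80545$)
$g{\left(G \right)} = - \frac{27}{5} - \frac{G}{14}$ ($g{\left(G \right)} = -4 + \left(\frac{21}{-15} + \frac{G}{-14}\right) = -4 + \left(21 \left(- \frac{1}{15}\right) + G \left(- \frac{1}{14}\right)\right) = -4 - \left(\frac{7}{5} + \frac{G}{14}\right) = - \frac{27}{5} - \frac{G}{14}$)
$k{\left(j \right)} = \sqrt{- \frac{254}{35} + j}$ ($k{\left(j \right)} = \sqrt{j - \frac{254}{35}} = \sqrt{- \frac{254}{35} + j}$)
$\frac{2429116}{599997 + l} + \frac{2635101}{k{\left(-417 \right)}} = \frac{2429116}{599997 + 80545} + \frac{2635101}{\frac{1}{35} \sqrt{-8890 + 1225 \left(-417\right)}} = \frac{2429116}{680542} + \frac{2635101}{\frac{1}{35} \sqrt{-8890 - 510825}} = 2429116 \cdot \frac{1}{680542} + \frac{2635101}{\frac{1}{35} \sqrt{-519715}} = \frac{1214558}{340271} + \frac{2635101}{\frac{1}{35} i \sqrt{519715}} = \frac{1214558}{340271} + 2635101 \left(- \frac{i \sqrt{519715}}{14849}\right) = \frac{1214558}{340271} - \frac{2635101 i \sqrt{519715}}{14849}$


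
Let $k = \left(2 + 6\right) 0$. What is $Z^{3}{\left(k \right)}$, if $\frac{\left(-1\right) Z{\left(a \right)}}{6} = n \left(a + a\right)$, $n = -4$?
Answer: $0$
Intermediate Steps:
$k = 0$ ($k = 8 \cdot 0 = 0$)
$Z{\left(a \right)} = 48 a$ ($Z{\left(a \right)} = - 6 \left(- 4 \left(a + a\right)\right) = - 6 \left(- 4 \cdot 2 a\right) = - 6 \left(- 8 a\right) = 48 a$)
$Z^{3}{\left(k \right)} = \left(48 \cdot 0\right)^{3} = 0^{3} = 0$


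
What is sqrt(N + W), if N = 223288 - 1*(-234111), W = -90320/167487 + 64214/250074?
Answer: 5*sqrt(99062483731903892040126)/2326896891 ≈ 676.31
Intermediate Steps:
W = -1971945577/6980690673 (W = -90320*1/167487 + 64214*(1/250074) = -90320/167487 + 32107/125037 = -1971945577/6980690673 ≈ -0.28249)
N = 457399 (N = 223288 + 234111 = 457399)
sqrt(N + W) = sqrt(457399 - 1971945577/6980690673) = sqrt(3192958961193950/6980690673) = 5*sqrt(99062483731903892040126)/2326896891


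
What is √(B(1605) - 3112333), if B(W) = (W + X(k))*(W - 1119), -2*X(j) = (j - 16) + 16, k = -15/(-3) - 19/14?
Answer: I*√457304890/14 ≈ 1527.5*I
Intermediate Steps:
k = 51/14 (k = -15*(-⅓) - 19*1/14 = 5 - 19/14 = 51/14 ≈ 3.6429)
X(j) = -j/2 (X(j) = -((j - 16) + 16)/2 = -((-16 + j) + 16)/2 = -j/2)
B(W) = (-1119 + W)*(-51/28 + W) (B(W) = (W - ½*51/14)*(W - 1119) = (W - 51/28)*(-1119 + W) = (-51/28 + W)*(-1119 + W) = (-1119 + W)*(-51/28 + W))
√(B(1605) - 3112333) = √((57069/28 + 1605² - 31383/28*1605) - 3112333) = √((57069/28 + 2576025 - 50369715/28) - 3112333) = √(10908027/14 - 3112333) = √(-32664635/14) = I*√457304890/14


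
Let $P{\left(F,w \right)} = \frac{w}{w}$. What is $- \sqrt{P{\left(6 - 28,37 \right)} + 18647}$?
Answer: $- 6 \sqrt{518} \approx -136.56$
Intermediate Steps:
$P{\left(F,w \right)} = 1$
$- \sqrt{P{\left(6 - 28,37 \right)} + 18647} = - \sqrt{1 + 18647} = - \sqrt{18648} = - 6 \sqrt{518}$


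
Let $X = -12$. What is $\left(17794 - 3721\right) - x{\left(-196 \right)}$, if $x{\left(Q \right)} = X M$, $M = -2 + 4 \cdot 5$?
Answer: $14289$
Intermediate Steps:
$M = 18$ ($M = -2 + 20 = 18$)
$x{\left(Q \right)} = -216$ ($x{\left(Q \right)} = \left(-12\right) 18 = -216$)
$\left(17794 - 3721\right) - x{\left(-196 \right)} = \left(17794 - 3721\right) - -216 = 14073 + 216 = 14289$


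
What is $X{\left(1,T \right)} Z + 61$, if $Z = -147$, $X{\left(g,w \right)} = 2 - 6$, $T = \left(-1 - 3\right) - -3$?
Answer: $649$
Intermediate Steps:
$T = -1$ ($T = \left(-1 - 3\right) + 3 = -4 + 3 = -1$)
$X{\left(g,w \right)} = -4$ ($X{\left(g,w \right)} = 2 - 6 = -4$)
$X{\left(1,T \right)} Z + 61 = \left(-4\right) \left(-147\right) + 61 = 588 + 61 = 649$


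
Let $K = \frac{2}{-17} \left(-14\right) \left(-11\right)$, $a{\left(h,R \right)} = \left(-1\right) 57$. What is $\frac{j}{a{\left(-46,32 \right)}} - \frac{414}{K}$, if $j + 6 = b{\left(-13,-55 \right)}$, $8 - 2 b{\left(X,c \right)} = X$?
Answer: $\frac{33315}{1463} \approx 22.772$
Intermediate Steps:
$b{\left(X,c \right)} = 4 - \frac{X}{2}$
$j = \frac{9}{2}$ ($j = -6 + \left(4 - - \frac{13}{2}\right) = -6 + \left(4 + \frac{13}{2}\right) = -6 + \frac{21}{2} = \frac{9}{2} \approx 4.5$)
$a{\left(h,R \right)} = -57$
$K = - \frac{308}{17}$ ($K = 2 \left(- \frac{1}{17}\right) \left(-14\right) \left(-11\right) = \left(- \frac{2}{17}\right) \left(-14\right) \left(-11\right) = \frac{28}{17} \left(-11\right) = - \frac{308}{17} \approx -18.118$)
$\frac{j}{a{\left(-46,32 \right)}} - \frac{414}{K} = \frac{9}{2 \left(-57\right)} - \frac{414}{- \frac{308}{17}} = \frac{9}{2} \left(- \frac{1}{57}\right) - - \frac{3519}{154} = - \frac{3}{38} + \frac{3519}{154} = \frac{33315}{1463}$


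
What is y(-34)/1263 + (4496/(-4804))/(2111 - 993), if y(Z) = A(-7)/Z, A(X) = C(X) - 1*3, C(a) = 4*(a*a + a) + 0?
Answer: -44969213/9609832726 ≈ -0.0046795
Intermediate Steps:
C(a) = 4*a + 4*a² (C(a) = 4*(a² + a) + 0 = 4*(a + a²) + 0 = (4*a + 4*a²) + 0 = 4*a + 4*a²)
A(X) = -3 + 4*X*(1 + X) (A(X) = 4*X*(1 + X) - 1*3 = 4*X*(1 + X) - 3 = -3 + 4*X*(1 + X))
y(Z) = 165/Z (y(Z) = (-3 + 4*(-7)*(1 - 7))/Z = (-3 + 4*(-7)*(-6))/Z = (-3 + 168)/Z = 165/Z)
y(-34)/1263 + (4496/(-4804))/(2111 - 993) = (165/(-34))/1263 + (4496/(-4804))/(2111 - 993) = (165*(-1/34))*(1/1263) + (4496*(-1/4804))/1118 = -165/34*1/1263 - 1124/1201*1/1118 = -55/14314 - 562/671359 = -44969213/9609832726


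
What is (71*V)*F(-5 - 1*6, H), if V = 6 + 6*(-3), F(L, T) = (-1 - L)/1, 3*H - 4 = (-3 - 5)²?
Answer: -8520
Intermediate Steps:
H = 68/3 (H = 4/3 + (-3 - 5)²/3 = 4/3 + (⅓)*(-8)² = 4/3 + (⅓)*64 = 4/3 + 64/3 = 68/3 ≈ 22.667)
F(L, T) = -1 - L (F(L, T) = (-1 - L)*1 = -1 - L)
V = -12 (V = 6 - 18 = -12)
(71*V)*F(-5 - 1*6, H) = (71*(-12))*(-1 - (-5 - 1*6)) = -852*(-1 - (-5 - 6)) = -852*(-1 - 1*(-11)) = -852*(-1 + 11) = -852*10 = -8520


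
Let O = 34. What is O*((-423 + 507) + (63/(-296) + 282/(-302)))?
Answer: 62954655/22348 ≈ 2817.0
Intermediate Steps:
O*((-423 + 507) + (63/(-296) + 282/(-302))) = 34*((-423 + 507) + (63/(-296) + 282/(-302))) = 34*(84 + (63*(-1/296) + 282*(-1/302))) = 34*(84 + (-63/296 - 141/151)) = 34*(84 - 51249/44696) = 34*(3703215/44696) = 62954655/22348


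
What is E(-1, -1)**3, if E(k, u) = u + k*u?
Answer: 0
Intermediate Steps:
E(-1, -1)**3 = (-(1 - 1))**3 = (-1*0)**3 = 0**3 = 0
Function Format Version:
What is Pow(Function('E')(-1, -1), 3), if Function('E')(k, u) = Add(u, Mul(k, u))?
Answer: 0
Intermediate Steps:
Pow(Function('E')(-1, -1), 3) = Pow(Mul(-1, Add(1, -1)), 3) = Pow(Mul(-1, 0), 3) = Pow(0, 3) = 0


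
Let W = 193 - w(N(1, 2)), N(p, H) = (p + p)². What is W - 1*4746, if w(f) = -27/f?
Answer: -18185/4 ≈ -4546.3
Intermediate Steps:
N(p, H) = 4*p² (N(p, H) = (2*p)² = 4*p²)
W = 799/4 (W = 193 - (-27)/(4*1²) = 193 - (-27)/(4*1) = 193 - (-27)/4 = 193 - 1*(-27/4) = 193 + 27/4 = 799/4 ≈ 199.75)
W - 1*4746 = 799/4 - 1*4746 = 799/4 - 4746 = -18185/4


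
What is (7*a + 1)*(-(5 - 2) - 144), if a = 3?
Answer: -3234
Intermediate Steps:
(7*a + 1)*(-(5 - 2) - 144) = (7*3 + 1)*(-(5 - 2) - 144) = (21 + 1)*(-1*3 - 144) = 22*(-3 - 144) = 22*(-147) = -3234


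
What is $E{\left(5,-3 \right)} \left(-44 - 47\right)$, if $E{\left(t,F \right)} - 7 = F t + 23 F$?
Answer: $7007$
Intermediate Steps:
$E{\left(t,F \right)} = 7 + 23 F + F t$ ($E{\left(t,F \right)} = 7 + \left(F t + 23 F\right) = 7 + \left(23 F + F t\right) = 7 + 23 F + F t$)
$E{\left(5,-3 \right)} \left(-44 - 47\right) = \left(7 + 23 \left(-3\right) - 15\right) \left(-44 - 47\right) = \left(7 - 69 - 15\right) \left(-91\right) = \left(-77\right) \left(-91\right) = 7007$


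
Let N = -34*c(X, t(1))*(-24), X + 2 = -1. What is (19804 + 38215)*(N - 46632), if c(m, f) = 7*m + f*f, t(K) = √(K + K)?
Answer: -3605068584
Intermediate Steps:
X = -3 (X = -2 - 1 = -3)
t(K) = √2*√K (t(K) = √(2*K) = √2*√K)
c(m, f) = f² + 7*m (c(m, f) = 7*m + f² = f² + 7*m)
N = -15504 (N = -34*((√2*√1)² + 7*(-3))*(-24) = -34*((√2*1)² - 21)*(-24) = -34*((√2)² - 21)*(-24) = -34*(2 - 21)*(-24) = -34*(-19)*(-24) = 646*(-24) = -15504)
(19804 + 38215)*(N - 46632) = (19804 + 38215)*(-15504 - 46632) = 58019*(-62136) = -3605068584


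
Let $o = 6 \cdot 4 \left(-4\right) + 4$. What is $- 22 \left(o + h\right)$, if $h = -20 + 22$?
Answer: $1980$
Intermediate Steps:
$h = 2$
$o = -92$ ($o = 6 \left(-16\right) + 4 = -96 + 4 = -92$)
$- 22 \left(o + h\right) = - 22 \left(-92 + 2\right) = \left(-22\right) \left(-90\right) = 1980$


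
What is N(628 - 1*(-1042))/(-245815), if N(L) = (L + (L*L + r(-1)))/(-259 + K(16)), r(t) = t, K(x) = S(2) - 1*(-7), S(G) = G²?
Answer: 2790569/60962120 ≈ 0.045775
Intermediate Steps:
K(x) = 11 (K(x) = 2² - 1*(-7) = 4 + 7 = 11)
N(L) = 1/248 - L/248 - L²/248 (N(L) = (L + (L*L - 1))/(-259 + 11) = (L + (L² - 1))/(-248) = (L + (-1 + L²))*(-1/248) = (-1 + L + L²)*(-1/248) = 1/248 - L/248 - L²/248)
N(628 - 1*(-1042))/(-245815) = (1/248 - (628 - 1*(-1042))/248 - (628 - 1*(-1042))²/248)/(-245815) = (1/248 - (628 + 1042)/248 - (628 + 1042)²/248)*(-1/245815) = (1/248 - 1/248*1670 - 1/248*1670²)*(-1/245815) = (1/248 - 835/124 - 1/248*2788900)*(-1/245815) = (1/248 - 835/124 - 697225/62)*(-1/245815) = -2790569/248*(-1/245815) = 2790569/60962120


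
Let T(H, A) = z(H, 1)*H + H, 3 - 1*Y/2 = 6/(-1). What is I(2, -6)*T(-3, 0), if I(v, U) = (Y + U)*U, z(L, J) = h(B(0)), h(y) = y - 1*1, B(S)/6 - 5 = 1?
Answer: 7776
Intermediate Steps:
Y = 18 (Y = 6 - 12/(-1) = 6 - 12*(-1) = 6 - 2*(-6) = 6 + 12 = 18)
B(S) = 36 (B(S) = 30 + 6*1 = 30 + 6 = 36)
h(y) = -1 + y (h(y) = y - 1 = -1 + y)
z(L, J) = 35 (z(L, J) = -1 + 36 = 35)
I(v, U) = U*(18 + U) (I(v, U) = (18 + U)*U = U*(18 + U))
T(H, A) = 36*H (T(H, A) = 35*H + H = 36*H)
I(2, -6)*T(-3, 0) = (-6*(18 - 6))*(36*(-3)) = -6*12*(-108) = -72*(-108) = 7776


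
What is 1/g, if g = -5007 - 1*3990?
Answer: -1/8997 ≈ -0.00011115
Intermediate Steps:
g = -8997 (g = -5007 - 3990 = -8997)
1/g = 1/(-8997) = -1/8997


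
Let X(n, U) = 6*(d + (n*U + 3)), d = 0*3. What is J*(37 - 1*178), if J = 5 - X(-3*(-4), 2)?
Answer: 22137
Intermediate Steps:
d = 0
X(n, U) = 18 + 6*U*n (X(n, U) = 6*(0 + (n*U + 3)) = 6*(0 + (U*n + 3)) = 6*(0 + (3 + U*n)) = 6*(3 + U*n) = 18 + 6*U*n)
J = -157 (J = 5 - (18 + 6*2*(-3*(-4))) = 5 - (18 + 6*2*12) = 5 - (18 + 144) = 5 - 1*162 = 5 - 162 = -157)
J*(37 - 1*178) = -157*(37 - 1*178) = -157*(37 - 178) = -157*(-141) = 22137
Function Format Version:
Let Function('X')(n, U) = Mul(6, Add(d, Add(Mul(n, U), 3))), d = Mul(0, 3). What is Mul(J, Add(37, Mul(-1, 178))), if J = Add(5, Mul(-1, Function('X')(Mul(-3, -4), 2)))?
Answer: 22137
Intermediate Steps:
d = 0
Function('X')(n, U) = Add(18, Mul(6, U, n)) (Function('X')(n, U) = Mul(6, Add(0, Add(Mul(n, U), 3))) = Mul(6, Add(0, Add(Mul(U, n), 3))) = Mul(6, Add(0, Add(3, Mul(U, n)))) = Mul(6, Add(3, Mul(U, n))) = Add(18, Mul(6, U, n)))
J = -157 (J = Add(5, Mul(-1, Add(18, Mul(6, 2, Mul(-3, -4))))) = Add(5, Mul(-1, Add(18, Mul(6, 2, 12)))) = Add(5, Mul(-1, Add(18, 144))) = Add(5, Mul(-1, 162)) = Add(5, -162) = -157)
Mul(J, Add(37, Mul(-1, 178))) = Mul(-157, Add(37, Mul(-1, 178))) = Mul(-157, Add(37, -178)) = Mul(-157, -141) = 22137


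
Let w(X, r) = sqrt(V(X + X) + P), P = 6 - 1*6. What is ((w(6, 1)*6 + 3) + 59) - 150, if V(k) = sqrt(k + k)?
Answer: -88 + 6*2**(3/4)*3**(1/4) ≈ -74.720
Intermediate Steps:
V(k) = sqrt(2)*sqrt(k) (V(k) = sqrt(2*k) = sqrt(2)*sqrt(k))
P = 0 (P = 6 - 6 = 0)
w(X, r) = sqrt(2)*X**(1/4) (w(X, r) = sqrt(sqrt(2)*sqrt(X + X) + 0) = sqrt(sqrt(2)*sqrt(2*X) + 0) = sqrt(sqrt(2)*(sqrt(2)*sqrt(X)) + 0) = sqrt(2*sqrt(X) + 0) = sqrt(2*sqrt(X)) = sqrt(2)*X**(1/4))
((w(6, 1)*6 + 3) + 59) - 150 = (((sqrt(2)*6**(1/4))*6 + 3) + 59) - 150 = (((2**(3/4)*3**(1/4))*6 + 3) + 59) - 150 = ((6*2**(3/4)*3**(1/4) + 3) + 59) - 150 = ((3 + 6*2**(3/4)*3**(1/4)) + 59) - 150 = (62 + 6*2**(3/4)*3**(1/4)) - 150 = -88 + 6*2**(3/4)*3**(1/4)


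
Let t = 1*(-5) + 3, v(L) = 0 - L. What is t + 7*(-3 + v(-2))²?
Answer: 5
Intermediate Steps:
v(L) = -L
t = -2 (t = -5 + 3 = -2)
t + 7*(-3 + v(-2))² = -2 + 7*(-3 - 1*(-2))² = -2 + 7*(-3 + 2)² = -2 + 7*(-1)² = -2 + 7*1 = -2 + 7 = 5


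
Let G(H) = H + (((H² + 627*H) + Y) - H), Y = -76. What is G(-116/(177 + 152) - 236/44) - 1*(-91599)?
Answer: 1152178277541/13097161 ≈ 87972.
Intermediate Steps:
G(H) = -76 + H² + 627*H (G(H) = H + (((H² + 627*H) - 76) - H) = H + ((-76 + H² + 627*H) - H) = H + (-76 + H² + 626*H) = -76 + H² + 627*H)
G(-116/(177 + 152) - 236/44) - 1*(-91599) = (-76 + (-116/(177 + 152) - 236/44)² + 627*(-116/(177 + 152) - 236/44)) - 1*(-91599) = (-76 + (-116/329 - 236*1/44)² + 627*(-116/329 - 236*1/44)) + 91599 = (-76 + (-116*1/329 - 59/11)² + 627*(-116*1/329 - 59/11)) + 91599 = (-76 + (-116/329 - 59/11)² + 627*(-116/329 - 59/11)) + 91599 = (-76 + (-20687/3619)² + 627*(-20687/3619)) + 91599 = (-76 + 427951969/13097161 - 1179159/329) + 91599 = -47508572898/13097161 + 91599 = 1152178277541/13097161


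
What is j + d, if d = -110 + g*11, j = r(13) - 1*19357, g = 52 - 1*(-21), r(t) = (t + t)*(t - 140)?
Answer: -21966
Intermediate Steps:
r(t) = 2*t*(-140 + t) (r(t) = (2*t)*(-140 + t) = 2*t*(-140 + t))
g = 73 (g = 52 + 21 = 73)
j = -22659 (j = 2*13*(-140 + 13) - 1*19357 = 2*13*(-127) - 19357 = -3302 - 19357 = -22659)
d = 693 (d = -110 + 73*11 = -110 + 803 = 693)
j + d = -22659 + 693 = -21966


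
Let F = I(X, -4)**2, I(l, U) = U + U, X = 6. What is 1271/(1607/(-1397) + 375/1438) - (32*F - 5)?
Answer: -6204116719/1786991 ≈ -3471.8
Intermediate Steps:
I(l, U) = 2*U
F = 64 (F = (2*(-4))**2 = (-8)**2 = 64)
1271/(1607/(-1397) + 375/1438) - (32*F - 5) = 1271/(1607/(-1397) + 375/1438) - (32*64 - 5) = 1271/(1607*(-1/1397) + 375*(1/1438)) - (2048 - 5) = 1271/(-1607/1397 + 375/1438) - 1*2043 = 1271/(-1786991/2008886) - 2043 = 1271*(-2008886/1786991) - 2043 = -2553294106/1786991 - 2043 = -6204116719/1786991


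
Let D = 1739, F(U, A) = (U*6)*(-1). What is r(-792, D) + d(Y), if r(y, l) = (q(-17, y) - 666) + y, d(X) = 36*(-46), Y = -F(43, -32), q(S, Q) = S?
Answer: -3131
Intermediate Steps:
F(U, A) = -6*U (F(U, A) = (6*U)*(-1) = -6*U)
Y = 258 (Y = -(-6)*43 = -1*(-258) = 258)
d(X) = -1656
r(y, l) = -683 + y (r(y, l) = (-17 - 666) + y = -683 + y)
r(-792, D) + d(Y) = (-683 - 792) - 1656 = -1475 - 1656 = -3131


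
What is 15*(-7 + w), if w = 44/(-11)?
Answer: -165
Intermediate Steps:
w = -4 (w = 44*(-1/11) = -4)
15*(-7 + w) = 15*(-7 - 4) = 15*(-11) = -165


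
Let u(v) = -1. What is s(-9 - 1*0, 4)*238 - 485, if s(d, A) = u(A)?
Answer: -723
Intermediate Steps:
s(d, A) = -1
s(-9 - 1*0, 4)*238 - 485 = -1*238 - 485 = -238 - 485 = -723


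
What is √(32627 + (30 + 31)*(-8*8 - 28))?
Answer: √27015 ≈ 164.36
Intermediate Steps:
√(32627 + (30 + 31)*(-8*8 - 28)) = √(32627 + 61*(-64 - 28)) = √(32627 + 61*(-92)) = √(32627 - 5612) = √27015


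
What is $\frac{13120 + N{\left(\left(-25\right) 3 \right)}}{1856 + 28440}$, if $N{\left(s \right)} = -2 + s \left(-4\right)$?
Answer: $\frac{6709}{15148} \approx 0.4429$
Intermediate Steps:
$N{\left(s \right)} = -2 - 4 s$
$\frac{13120 + N{\left(\left(-25\right) 3 \right)}}{1856 + 28440} = \frac{13120 - \left(2 + 4 \left(\left(-25\right) 3\right)\right)}{1856 + 28440} = \frac{13120 - -298}{30296} = \left(13120 + \left(-2 + 300\right)\right) \frac{1}{30296} = \left(13120 + 298\right) \frac{1}{30296} = 13418 \cdot \frac{1}{30296} = \frac{6709}{15148}$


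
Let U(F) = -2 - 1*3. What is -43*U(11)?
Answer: 215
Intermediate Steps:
U(F) = -5 (U(F) = -2 - 3 = -5)
-43*U(11) = -43*(-5) = 215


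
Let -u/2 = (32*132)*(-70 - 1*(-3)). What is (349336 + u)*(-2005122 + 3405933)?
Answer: 1282235150472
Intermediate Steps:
u = 566016 (u = -2*32*132*(-70 - 1*(-3)) = -8448*(-70 + 3) = -8448*(-67) = -2*(-283008) = 566016)
(349336 + u)*(-2005122 + 3405933) = (349336 + 566016)*(-2005122 + 3405933) = 915352*1400811 = 1282235150472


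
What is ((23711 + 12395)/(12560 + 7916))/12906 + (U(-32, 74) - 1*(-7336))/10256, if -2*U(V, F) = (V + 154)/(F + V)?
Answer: 3392588041907/4742996918688 ≈ 0.71528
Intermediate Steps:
U(V, F) = -(154 + V)/(2*(F + V)) (U(V, F) = -(V + 154)/(2*(F + V)) = -(154 + V)/(2*(F + V)))
((23711 + 12395)/(12560 + 7916))/12906 + (U(-32, 74) - 1*(-7336))/10256 = ((23711 + 12395)/(12560 + 7916))/12906 + ((-77 - ½*(-32))/(74 - 32) - 1*(-7336))/10256 = (36106/20476)*(1/12906) + ((-77 + 16)/42 + 7336)*(1/10256) = (36106*(1/20476))*(1/12906) + ((1/42)*(-61) + 7336)*(1/10256) = (18053/10238)*(1/12906) + (-61/42 + 7336)*(1/10256) = 18053/132131628 + (308051/42)*(1/10256) = 18053/132131628 + 308051/430752 = 3392588041907/4742996918688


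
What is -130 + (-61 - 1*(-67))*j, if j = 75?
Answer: 320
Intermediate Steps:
-130 + (-61 - 1*(-67))*j = -130 + (-61 - 1*(-67))*75 = -130 + (-61 + 67)*75 = -130 + 6*75 = -130 + 450 = 320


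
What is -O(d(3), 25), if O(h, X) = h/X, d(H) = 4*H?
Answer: -12/25 ≈ -0.48000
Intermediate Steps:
-O(d(3), 25) = -4*3/25 = -12/25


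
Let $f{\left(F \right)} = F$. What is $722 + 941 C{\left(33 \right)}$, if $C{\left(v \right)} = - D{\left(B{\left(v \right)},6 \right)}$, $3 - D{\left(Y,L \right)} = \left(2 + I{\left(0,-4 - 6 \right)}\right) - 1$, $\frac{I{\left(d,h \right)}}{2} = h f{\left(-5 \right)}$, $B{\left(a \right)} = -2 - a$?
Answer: $92940$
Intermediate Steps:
$I{\left(d,h \right)} = - 10 h$ ($I{\left(d,h \right)} = 2 h \left(-5\right) = 2 \left(- 5 h\right) = - 10 h$)
$D{\left(Y,L \right)} = -98$ ($D{\left(Y,L \right)} = 3 - \left(\left(2 - 10 \left(-4 - 6\right)\right) - 1\right) = 3 - \left(\left(2 - -100\right) - 1\right) = 3 - \left(\left(2 + 100\right) - 1\right) = 3 - \left(102 - 1\right) = 3 - 101 = -98$)
$C{\left(v \right)} = 98$ ($C{\left(v \right)} = \left(-1\right) \left(-98\right) = 98$)
$722 + 941 C{\left(33 \right)} = 722 + 941 \cdot 98 = 722 + 92218 = 92940$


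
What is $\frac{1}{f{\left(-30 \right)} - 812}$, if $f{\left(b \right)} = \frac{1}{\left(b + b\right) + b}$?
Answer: $- \frac{90}{73081} \approx -0.0012315$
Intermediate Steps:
$f{\left(b \right)} = \frac{1}{3 b}$ ($f{\left(b \right)} = \frac{1}{2 b + b} = \frac{1}{3 b}$)
$\frac{1}{f{\left(-30 \right)} - 812} = \frac{1}{\frac{1}{3 \left(-30\right)} - 812} = \frac{1}{\frac{1}{3} \left(- \frac{1}{30}\right) - 812} = \frac{1}{- \frac{1}{90} - 812} = \frac{1}{- \frac{73081}{90}} = - \frac{90}{73081}$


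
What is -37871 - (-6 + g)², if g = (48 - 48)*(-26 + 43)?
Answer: -37907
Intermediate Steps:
g = 0 (g = 0*17 = 0)
-37871 - (-6 + g)² = -37871 - (-6 + 0)² = -37871 - 1*(-6)² = -37871 - 1*36 = -37871 - 36 = -37907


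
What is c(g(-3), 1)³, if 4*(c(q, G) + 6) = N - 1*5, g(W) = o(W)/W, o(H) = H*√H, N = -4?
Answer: -35937/64 ≈ -561.52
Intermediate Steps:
o(H) = H^(3/2)
g(W) = √W (g(W) = W^(3/2)/W = √W)
c(q, G) = -33/4 (c(q, G) = -6 + (-4 - 1*5)/4 = -6 + (-4 - 5)/4 = -6 + (¼)*(-9) = -6 - 9/4 = -33/4)
c(g(-3), 1)³ = (-33/4)³ = -35937/64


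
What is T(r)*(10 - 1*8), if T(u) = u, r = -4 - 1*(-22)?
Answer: 36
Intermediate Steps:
r = 18 (r = -4 + 22 = 18)
T(r)*(10 - 1*8) = 18*(10 - 1*8) = 18*(10 - 8) = 18*2 = 36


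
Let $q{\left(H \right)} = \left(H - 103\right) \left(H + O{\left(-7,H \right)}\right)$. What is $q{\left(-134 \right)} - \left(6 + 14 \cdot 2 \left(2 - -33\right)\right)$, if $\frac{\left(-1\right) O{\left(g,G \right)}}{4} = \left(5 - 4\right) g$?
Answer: $24136$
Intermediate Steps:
$O{\left(g,G \right)} = - 4 g$ ($O{\left(g,G \right)} = - 4 \left(5 - 4\right) g = - 4 \cdot 1 g = - 4 g$)
$q{\left(H \right)} = \left(-103 + H\right) \left(28 + H\right)$ ($q{\left(H \right)} = \left(H - 103\right) \left(H - -28\right) = \left(-103 + H\right) \left(H + 28\right) = \left(-103 + H\right) \left(28 + H\right)$)
$q{\left(-134 \right)} - \left(6 + 14 \cdot 2 \left(2 - -33\right)\right) = \left(-2884 + \left(-134\right)^{2} - -10050\right) - \left(6 + 14 \cdot 2 \left(2 - -33\right)\right) = \left(-2884 + 17956 + 10050\right) - \left(6 + 28 \left(2 + 33\right)\right) = 25122 - \left(6 + 28 \cdot 35\right) = 25122 - \left(6 + 980\right) = 25122 - 986 = 24136$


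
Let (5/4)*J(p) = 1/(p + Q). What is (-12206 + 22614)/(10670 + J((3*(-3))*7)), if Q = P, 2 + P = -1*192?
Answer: 6687140/6855473 ≈ 0.97545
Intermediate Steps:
P = -194 (P = -2 - 1*192 = -2 - 192 = -194)
Q = -194
J(p) = 4/(5*(-194 + p)) (J(p) = 4/(5*(p - 194)) = 4/(5*(-194 + p)))
(-12206 + 22614)/(10670 + J((3*(-3))*7)) = (-12206 + 22614)/(10670 + 4/(5*(-194 + (3*(-3))*7))) = 10408/(10670 + 4/(5*(-194 - 9*7))) = 10408/(10670 + 4/(5*(-194 - 63))) = 10408/(10670 + (⅘)/(-257)) = 10408/(10670 + (⅘)*(-1/257)) = 10408/(10670 - 4/1285) = 10408/(13710946/1285) = 10408*(1285/13710946) = 6687140/6855473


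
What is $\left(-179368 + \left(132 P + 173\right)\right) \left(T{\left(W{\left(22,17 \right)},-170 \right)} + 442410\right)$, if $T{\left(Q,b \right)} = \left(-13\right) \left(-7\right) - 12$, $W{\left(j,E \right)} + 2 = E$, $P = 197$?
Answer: $-67785332399$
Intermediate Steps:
$W{\left(j,E \right)} = -2 + E$
$T{\left(Q,b \right)} = 79$ ($T{\left(Q,b \right)} = 91 - 12 = 79$)
$\left(-179368 + \left(132 P + 173\right)\right) \left(T{\left(W{\left(22,17 \right)},-170 \right)} + 442410\right) = \left(-179368 + \left(132 \cdot 197 + 173\right)\right) \left(79 + 442410\right) = \left(-179368 + \left(26004 + 173\right)\right) 442489 = \left(-179368 + 26177\right) 442489 = \left(-153191\right) 442489 = -67785332399$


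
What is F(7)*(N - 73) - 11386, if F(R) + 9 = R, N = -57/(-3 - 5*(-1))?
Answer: -11183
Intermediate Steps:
N = -57/2 (N = -57/(-3 + 5) = -57/2 ≈ -28.500)
F(R) = -9 + R
F(7)*(N - 73) - 11386 = (-9 + 7)*(-57/2 - 73) - 11386 = -2*(-203/2) - 11386 = 203 - 11386 = -11183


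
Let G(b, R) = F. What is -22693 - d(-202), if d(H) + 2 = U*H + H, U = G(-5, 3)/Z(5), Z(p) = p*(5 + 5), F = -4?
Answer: -562629/25 ≈ -22505.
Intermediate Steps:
Z(p) = 10*p (Z(p) = p*10 = 10*p)
G(b, R) = -4
U = -2/25 (U = -4/(10*5) = -4/50 = -4*1/50 = -2/25 ≈ -0.080000)
d(H) = -2 + 23*H/25 (d(H) = -2 + (-2*H/25 + H) = -2 + 23*H/25)
-22693 - d(-202) = -22693 - (-2 + (23/25)*(-202)) = -22693 - (-2 - 4646/25) = -22693 - 1*(-4696/25) = -22693 + 4696/25 = -562629/25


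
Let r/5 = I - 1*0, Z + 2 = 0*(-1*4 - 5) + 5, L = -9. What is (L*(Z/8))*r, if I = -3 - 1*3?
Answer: 405/4 ≈ 101.25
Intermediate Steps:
Z = 3 (Z = -2 + (0*(-1*4 - 5) + 5) = -2 + (0*(-4 - 5) + 5) = -2 + (0*(-9) + 5) = -2 + (0 + 5) = -2 + 5 = 3)
I = -6 (I = -3 - 3 = -6)
r = -30 (r = 5*(-6 - 1*0) = 5*(-6 + 0) = 5*(-6) = -30)
(L*(Z/8))*r = -27/8*(-30) = 405/4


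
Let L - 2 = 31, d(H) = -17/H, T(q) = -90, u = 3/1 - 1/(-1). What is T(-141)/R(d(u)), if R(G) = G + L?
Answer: -72/23 ≈ -3.1304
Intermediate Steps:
u = 4 (u = 3*1 - 1*(-1) = 3 + 1 = 4)
L = 33 (L = 2 + 31 = 33)
R(G) = 33 + G (R(G) = G + 33 = 33 + G)
T(-141)/R(d(u)) = -90/(33 - 17/4) = -90/115/4 = -90*4/115 = -72/23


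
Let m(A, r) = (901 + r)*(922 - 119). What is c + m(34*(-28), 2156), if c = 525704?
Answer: 2980475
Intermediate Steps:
m(A, r) = 723503 + 803*r (m(A, r) = (901 + r)*803 = 723503 + 803*r)
c + m(34*(-28), 2156) = 525704 + (723503 + 803*2156) = 525704 + (723503 + 1731268) = 525704 + 2454771 = 2980475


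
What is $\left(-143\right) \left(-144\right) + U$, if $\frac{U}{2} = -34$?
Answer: $20524$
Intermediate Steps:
$U = -68$ ($U = 2 \left(-34\right) = -68$)
$\left(-143\right) \left(-144\right) + U = \left(-143\right) \left(-144\right) - 68 = 20592 - 68 = 20524$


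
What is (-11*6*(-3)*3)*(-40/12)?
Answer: -1980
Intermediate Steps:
(-11*6*(-3)*3)*(-40/12) = (-(-198)*3)*(-40*1/12) = -11*(-54)*(-10/3) = 594*(-10/3) = -1980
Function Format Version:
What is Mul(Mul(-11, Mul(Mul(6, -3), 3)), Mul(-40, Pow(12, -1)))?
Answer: -1980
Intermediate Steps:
Mul(Mul(-11, Mul(Mul(6, -3), 3)), Mul(-40, Pow(12, -1))) = Mul(Mul(-11, Mul(-18, 3)), Mul(-40, Rational(1, 12))) = Mul(Mul(-11, -54), Rational(-10, 3)) = Mul(594, Rational(-10, 3)) = -1980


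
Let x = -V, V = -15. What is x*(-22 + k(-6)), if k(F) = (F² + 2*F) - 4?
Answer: -30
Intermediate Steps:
k(F) = -4 + F² + 2*F
x = 15 (x = -1*(-15) = 15)
x*(-22 + k(-6)) = 15*(-22 + (-4 + (-6)² + 2*(-6))) = 15*(-22 + (-4 + 36 - 12)) = 15*(-22 + 20) = 15*(-2) = -30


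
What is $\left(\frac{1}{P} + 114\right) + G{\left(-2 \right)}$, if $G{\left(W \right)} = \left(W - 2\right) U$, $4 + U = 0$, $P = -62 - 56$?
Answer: $\frac{15339}{118} \approx 129.99$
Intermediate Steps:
$P = -118$ ($P = -62 - 56 = -118$)
$U = -4$ ($U = -4 + 0 = -4$)
$G{\left(W \right)} = 8 - 4 W$ ($G{\left(W \right)} = \left(W - 2\right) \left(-4\right) = \left(-2 + W\right) \left(-4\right) = 8 - 4 W$)
$\left(\frac{1}{P} + 114\right) + G{\left(-2 \right)} = \left(\frac{1}{-118} + 114\right) + \left(8 - -8\right) = \left(- \frac{1}{118} + 114\right) + \left(8 + 8\right) = \frac{13451}{118} + 16 = \frac{15339}{118}$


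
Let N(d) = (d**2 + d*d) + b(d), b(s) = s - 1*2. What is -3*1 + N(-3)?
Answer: 10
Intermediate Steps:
b(s) = -2 + s (b(s) = s - 2 = -2 + s)
N(d) = -2 + d + 2*d**2 (N(d) = (d**2 + d*d) + (-2 + d) = (d**2 + d**2) + (-2 + d) = 2*d**2 + (-2 + d) = -2 + d + 2*d**2)
-3*1 + N(-3) = -3*1 + (-2 - 3 + 2*(-3)**2) = -3 + (-2 - 3 + 2*9) = -3 + (-2 - 3 + 18) = -3 + 13 = 10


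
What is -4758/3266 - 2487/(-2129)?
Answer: -1003620/3476657 ≈ -0.28867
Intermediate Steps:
-4758/3266 - 2487/(-2129) = -4758*1/3266 - 2487*(-1/2129) = -2379/1633 + 2487/2129 = -1003620/3476657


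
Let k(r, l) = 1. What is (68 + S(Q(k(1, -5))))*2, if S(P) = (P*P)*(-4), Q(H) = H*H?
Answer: 128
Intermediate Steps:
Q(H) = H²
S(P) = -4*P² (S(P) = P²*(-4) = -4*P²)
(68 + S(Q(k(1, -5))))*2 = (68 - 4*(1²)²)*2 = (68 - 4*1²)*2 = (68 - 4*1)*2 = (68 - 4)*2 = 64*2 = 128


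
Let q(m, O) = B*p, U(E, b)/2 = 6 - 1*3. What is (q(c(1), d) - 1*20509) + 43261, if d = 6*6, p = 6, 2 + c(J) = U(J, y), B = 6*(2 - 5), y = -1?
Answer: 22644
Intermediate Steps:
B = -18 (B = 6*(-3) = -18)
U(E, b) = 6 (U(E, b) = 2*(6 - 1*3) = 2*(6 - 3) = 2*3 = 6)
c(J) = 4 (c(J) = -2 + 6 = 4)
d = 36
q(m, O) = -108 (q(m, O) = -18*6 = -108)
(q(c(1), d) - 1*20509) + 43261 = (-108 - 1*20509) + 43261 = (-108 - 20509) + 43261 = -20617 + 43261 = 22644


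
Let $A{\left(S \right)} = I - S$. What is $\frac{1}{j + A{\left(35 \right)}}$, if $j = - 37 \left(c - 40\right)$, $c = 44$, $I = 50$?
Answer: $- \frac{1}{133} \approx -0.0075188$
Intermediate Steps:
$A{\left(S \right)} = 50 - S$
$j = -148$ ($j = - 37 \left(44 - 40\right) = \left(-37\right) 4 = -148$)
$\frac{1}{j + A{\left(35 \right)}} = \frac{1}{-148 + \left(50 - 35\right)} = \frac{1}{-148 + 15} = \frac{1}{-133} = - \frac{1}{133}$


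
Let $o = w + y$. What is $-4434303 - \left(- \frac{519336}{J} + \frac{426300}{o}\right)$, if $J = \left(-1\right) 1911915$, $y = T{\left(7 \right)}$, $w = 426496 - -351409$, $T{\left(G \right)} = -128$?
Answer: $- \frac{4984129047319619}{1123993585} \approx -4.4343 \cdot 10^{6}$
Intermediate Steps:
$w = 777905$ ($w = 426496 + 351409 = 777905$)
$y = -128$
$J = -1911915$
$o = 777777$ ($o = 777905 - 128 = 777777$)
$-4434303 - \left(- \frac{519336}{J} + \frac{426300}{o}\right) = -4434303 - \left(- \frac{519336}{-1911915} + \frac{426300}{777777}\right) = -4434303 - \left(\left(-519336\right) \left(- \frac{1}{1911915}\right) + 426300 \cdot \frac{1}{777777}\right) = -4434303 - \left(\frac{57704}{212435} + \frac{2900}{5291}\right) = -4434303 - \frac{921373364}{1123993585} = - \frac{4984129047319619}{1123993585}$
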